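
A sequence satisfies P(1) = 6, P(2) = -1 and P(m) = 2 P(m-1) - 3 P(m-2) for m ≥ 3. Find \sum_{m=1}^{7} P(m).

225

P(3) = 2*(-1) - 3*6 = -20
P(4) = 2*(-20) - 3*(-1) = -37
P(5) = 2*(-37) - 3*(-20) = -14
P(6) = 2*(-14) - 3*(-37) = 83
P(7) = 2*83 - 3*(-14) = 208
Sum = 6 + (-1) + (-20) + (-37) + (-14) + 83 + 208 = 225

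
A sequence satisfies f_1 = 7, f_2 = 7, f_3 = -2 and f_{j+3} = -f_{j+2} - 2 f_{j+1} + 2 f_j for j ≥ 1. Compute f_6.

f_4 = -(-2) - 2(7) + 2(7) = 2
f_5 = -2 - 2(-2) + 2(7) = 16
f_6 = -16 - 2(2) + 2(-2) = -24

-24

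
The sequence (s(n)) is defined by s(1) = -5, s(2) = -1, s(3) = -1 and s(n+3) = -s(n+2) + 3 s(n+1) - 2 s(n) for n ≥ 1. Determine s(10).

1264

s(4) = -(-1) + 3*(-1) - 2*(-5) = 8
s(5) = -8 + 3*(-1) - 2*(-1) = -9
s(6) = -(-9) + 3*8 - 2*(-1) = 35
s(7) = -35 + 3*(-9) - 2*8 = -78
s(8) = -(-78) + 3*35 - 2*(-9) = 201
s(9) = -201 + 3*(-78) - 2*35 = -505
s(10) = -(-505) + 3*201 - 2*(-78) = 1264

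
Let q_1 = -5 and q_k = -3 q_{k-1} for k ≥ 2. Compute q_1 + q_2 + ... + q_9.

-24605

q_2 = -3(-5) = 15
q_3 = -3(15) = -45
q_4 = -3(-45) = 135
q_5 = -3(135) = -405
q_6 = -3(-405) = 1215
q_7 = -3(1215) = -3645
q_8 = -3(-3645) = 10935
q_9 = -3(10935) = -32805
Sum = (-5) + 15 + (-45) + 135 + (-405) + 1215 + (-3645) + 10935 + (-32805) = -24605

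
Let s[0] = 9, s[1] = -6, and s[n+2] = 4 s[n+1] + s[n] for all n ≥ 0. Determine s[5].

-1182

s[2] = 4*(-6) + 9 = -15
s[3] = 4*(-15) + (-6) = -66
s[4] = 4*(-66) + (-15) = -279
s[5] = 4*(-279) + (-66) = -1182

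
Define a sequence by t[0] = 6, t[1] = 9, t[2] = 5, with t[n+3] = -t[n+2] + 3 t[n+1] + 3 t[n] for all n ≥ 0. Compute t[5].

t[3] = -5 + 3·9 + 3·6 = 40
t[4] = -40 + 3·5 + 3·9 = 2
t[5] = -2 + 3·40 + 3·5 = 133

133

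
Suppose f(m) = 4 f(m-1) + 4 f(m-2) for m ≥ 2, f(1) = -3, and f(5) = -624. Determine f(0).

2

Let f(0) = v.
f(2) = -12 + 4v
f(3) = -60 + 16v
f(4) = -288 + 80v
f(5) = -1392 + 384v
So -1392 + 384v = -624, giving v = 2.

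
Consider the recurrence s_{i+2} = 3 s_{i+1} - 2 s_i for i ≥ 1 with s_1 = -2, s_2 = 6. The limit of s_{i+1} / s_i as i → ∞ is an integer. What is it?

2

The characteristic equation is r^2 - 3r + 2 = 0, which factors as (r - 2)(r - 1) = 0.
So the roots are 2 and 1. Since |2| > |1| and the coefficient of 2^i is non-zero, the ratio tends to 2.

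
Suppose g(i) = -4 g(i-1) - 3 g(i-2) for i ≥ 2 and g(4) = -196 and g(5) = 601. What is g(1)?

1

Rearranging, g(i-2) = (g(i) + 4 g(i-1)) / -3.
g(3) = (601 + 4(-196)) / -3 = -183/-3 = 61
g(2) = (-196 + 4(61)) / -3 = 48/-3 = -16
g(1) = (61 + 4(-16)) / -3 = -3/-3 = 1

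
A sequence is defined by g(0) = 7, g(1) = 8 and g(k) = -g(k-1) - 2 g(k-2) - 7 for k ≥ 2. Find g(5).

-64

g(2) = -8 - 2(7) - 7 = -29
g(3) = -(-29) - 2(8) - 7 = 6
g(4) = -6 - 2(-29) - 7 = 45
g(5) = -45 - 2(6) - 7 = -64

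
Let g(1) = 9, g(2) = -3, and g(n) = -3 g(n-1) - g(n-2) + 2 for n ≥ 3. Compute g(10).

-297

g(3) = -3·(-3) - 9 + 2 = 2
g(4) = -3·2 - (-3) + 2 = -1
g(5) = -3·(-1) - 2 + 2 = 3
g(6) = -3·3 - (-1) + 2 = -6
g(7) = -3·(-6) - 3 + 2 = 17
g(8) = -3·17 - (-6) + 2 = -43
g(9) = -3·(-43) - 17 + 2 = 114
g(10) = -3·114 - (-43) + 2 = -297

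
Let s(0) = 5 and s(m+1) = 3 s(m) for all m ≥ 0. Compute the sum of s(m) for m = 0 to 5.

1820

s(1) = 3·5 = 15
s(2) = 3·15 = 45
s(3) = 3·45 = 135
s(4) = 3·135 = 405
s(5) = 3·405 = 1215
Sum = 5 + 15 + 45 + 135 + 405 + 1215 = 1820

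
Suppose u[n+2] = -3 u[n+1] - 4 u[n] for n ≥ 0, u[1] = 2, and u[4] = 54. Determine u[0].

Let u[0] = z.
u[2] = -6 - 4z
u[3] = 10 + 12z
u[4] = -6 - 20z
So -6 - 20z = 54, giving z = -3.

-3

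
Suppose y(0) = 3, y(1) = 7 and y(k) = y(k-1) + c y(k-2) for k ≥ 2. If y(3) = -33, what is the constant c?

-4

y(2) = 7 + 3c
y(3) = 7 + 10c
So 7 + 10c = -33, giving c = -4.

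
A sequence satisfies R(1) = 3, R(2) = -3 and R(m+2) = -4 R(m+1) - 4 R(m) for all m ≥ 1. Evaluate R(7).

R(3) = -4(-3) - 4(3) = 0
R(4) = -4(0) - 4(-3) = 12
R(5) = -4(12) - 4(0) = -48
R(6) = -4(-48) - 4(12) = 144
R(7) = -4(144) - 4(-48) = -384

-384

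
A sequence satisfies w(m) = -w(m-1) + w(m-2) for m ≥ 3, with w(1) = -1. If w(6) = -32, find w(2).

Let w(2) = y.
w(3) = -1 - y
w(4) = 1 + 2y
w(5) = -2 - 3y
w(6) = 3 + 5y
So 3 + 5y = -32, giving y = -7.

-7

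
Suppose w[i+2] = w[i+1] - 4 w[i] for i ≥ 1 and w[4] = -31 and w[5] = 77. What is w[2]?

Rearranging, w[i-2] = (w[i] - w[i-1]) / -4.
w[3] = (77 - (-31)) / -4 = 108/-4 = -27
w[2] = (-31 - (-27)) / -4 = -4/-4 = 1

1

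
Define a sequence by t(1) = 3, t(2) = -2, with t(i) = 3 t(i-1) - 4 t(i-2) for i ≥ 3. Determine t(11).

t(3) = 3(-2) - 4(3) = -18
t(4) = 3(-18) - 4(-2) = -46
t(5) = 3(-46) - 4(-18) = -66
t(6) = 3(-66) - 4(-46) = -14
t(7) = 3(-14) - 4(-66) = 222
t(8) = 3(222) - 4(-14) = 722
t(9) = 3(722) - 4(222) = 1278
t(10) = 3(1278) - 4(722) = 946
t(11) = 3(946) - 4(1278) = -2274

-2274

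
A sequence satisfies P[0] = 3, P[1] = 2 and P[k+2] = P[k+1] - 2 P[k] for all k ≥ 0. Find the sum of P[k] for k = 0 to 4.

P[2] = 2 - 2(3) = -4
P[3] = (-4) - 2(2) = -8
P[4] = (-8) - 2(-4) = 0
Sum = 3 + 2 + (-4) + (-8) + 0 = -7

-7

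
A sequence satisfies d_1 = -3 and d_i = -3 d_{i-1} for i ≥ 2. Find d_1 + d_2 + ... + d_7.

d_2 = -3(-3) = 9
d_3 = -3(9) = -27
d_4 = -3(-27) = 81
d_5 = -3(81) = -243
d_6 = -3(-243) = 729
d_7 = -3(729) = -2187
Sum = (-3) + 9 + (-27) + 81 + (-243) + 729 + (-2187) = -1641

-1641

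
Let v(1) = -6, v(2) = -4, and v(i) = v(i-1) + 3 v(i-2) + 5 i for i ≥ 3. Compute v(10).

v(3) = (-4) + 3*(-6) + 15 = -7
v(4) = (-7) + 3*(-4) + 20 = 1
v(5) = 1 + 3*(-7) + 25 = 5
v(6) = 5 + 3*1 + 30 = 38
v(7) = 38 + 3*5 + 35 = 88
v(8) = 88 + 3*38 + 40 = 242
v(9) = 242 + 3*88 + 45 = 551
v(10) = 551 + 3*242 + 50 = 1327

1327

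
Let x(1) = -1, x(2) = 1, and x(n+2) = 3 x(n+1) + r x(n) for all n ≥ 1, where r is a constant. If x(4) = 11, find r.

-1

x(3) = 3 - r
x(4) = 9 - 2r
So 9 - 2r = 11, giving r = -1.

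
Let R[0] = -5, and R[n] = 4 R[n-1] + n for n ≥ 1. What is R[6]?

-18662

R[1] = 4(-5) + 1 = -19
R[2] = 4(-19) + 2 = -74
R[3] = 4(-74) + 3 = -293
R[4] = 4(-293) + 4 = -1168
R[5] = 4(-1168) + 5 = -4667
R[6] = 4(-4667) + 6 = -18662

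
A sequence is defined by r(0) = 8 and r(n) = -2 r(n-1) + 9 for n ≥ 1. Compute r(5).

r(1) = -2·8 + 9 = -7
r(2) = -2·(-7) + 9 = 23
r(3) = -2·23 + 9 = -37
r(4) = -2·(-37) + 9 = 83
r(5) = -2·83 + 9 = -157

-157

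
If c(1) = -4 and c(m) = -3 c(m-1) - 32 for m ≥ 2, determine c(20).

-4649045876

The fixed point is -32/(1 + 3) = -8, so c(m) + 8 = -3(c(m-1) + 8).
Hence c(m) = 4·(-3)^{m-1} - 8.
c(20) = 4·(-3)^{19} - 8 = 4·-1162261467 - 8 = -4649045876.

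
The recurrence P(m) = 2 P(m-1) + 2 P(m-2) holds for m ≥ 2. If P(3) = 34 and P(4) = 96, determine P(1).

3

Rearranging, P(m-2) = (P(m) - 2 P(m-1)) / 2.
P(2) = (96 - 2*34) / 2 = 28/2 = 14
P(1) = (34 - 2*14) / 2 = 6/2 = 3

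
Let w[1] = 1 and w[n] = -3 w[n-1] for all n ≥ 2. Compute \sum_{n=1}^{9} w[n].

w[2] = -3(1) = -3
w[3] = -3(-3) = 9
w[4] = -3(9) = -27
w[5] = -3(-27) = 81
w[6] = -3(81) = -243
w[7] = -3(-243) = 729
w[8] = -3(729) = -2187
w[9] = -3(-2187) = 6561
Sum = 1 + (-3) + 9 + (-27) + 81 + (-243) + 729 + (-2187) + 6561 = 4921

4921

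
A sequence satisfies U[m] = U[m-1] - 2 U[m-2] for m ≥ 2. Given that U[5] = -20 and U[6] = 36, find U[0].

-2

Rearranging, U[m-2] = (U[m] - U[m-1]) / -2.
U[4] = (36 - (-20)) / -2 = 56/-2 = -28
U[3] = (-20 - (-28)) / -2 = 8/-2 = -4
U[2] = (-28 - (-4)) / -2 = -24/-2 = 12
U[1] = (-4 - 12) / -2 = -16/-2 = 8
U[0] = (12 - 8) / -2 = 4/-2 = -2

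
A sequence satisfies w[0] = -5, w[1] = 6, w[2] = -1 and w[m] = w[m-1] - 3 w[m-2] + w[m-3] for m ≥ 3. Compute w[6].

w[3] = (-1) - 3(6) + (-5) = -24
w[4] = (-24) - 3(-1) + 6 = -15
w[5] = (-15) - 3(-24) + (-1) = 56
w[6] = 56 - 3(-15) + (-24) = 77

77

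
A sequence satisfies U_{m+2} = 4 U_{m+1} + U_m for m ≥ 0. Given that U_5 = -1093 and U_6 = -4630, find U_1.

-5

Rearranging, U_{m-2} = U_m - 4 U_{m-1}.
U_4 = -4630 - 4*(-1093) = -258
U_3 = -1093 - 4*(-258) = -61
U_2 = -258 - 4*(-61) = -14
U_1 = -61 - 4*(-14) = -5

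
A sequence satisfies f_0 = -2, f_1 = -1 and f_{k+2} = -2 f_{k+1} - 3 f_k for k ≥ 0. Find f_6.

f_2 = -2·(-1) - 3·(-2) = 8
f_3 = -2·8 - 3·(-1) = -13
f_4 = -2·(-13) - 3·8 = 2
f_5 = -2·2 - 3·(-13) = 35
f_6 = -2·35 - 3·2 = -76

-76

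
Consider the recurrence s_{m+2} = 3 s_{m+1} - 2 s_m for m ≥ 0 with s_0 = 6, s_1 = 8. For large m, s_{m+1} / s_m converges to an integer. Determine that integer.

The characteristic equation is r^2 - 3r + 2 = 0, which factors as (r - 2)(r - 1) = 0.
So the roots are 2 and 1. Since |2| > |1| and the coefficient of 2^m is non-zero, the ratio tends to 2.

2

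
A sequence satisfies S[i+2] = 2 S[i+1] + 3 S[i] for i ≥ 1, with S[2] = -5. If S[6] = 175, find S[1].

8

Let S[1] = z.
S[3] = -10 + 3z
S[4] = -35 + 6z
S[5] = -100 + 21z
S[6] = -305 + 60z
So -305 + 60z = 175, giving z = 8.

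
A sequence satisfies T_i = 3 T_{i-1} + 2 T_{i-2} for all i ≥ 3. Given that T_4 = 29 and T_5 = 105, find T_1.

3

Rearranging, T_{i-2} = (T_i - 3 T_{i-1}) / 2.
T_3 = (105 - 3(29)) / 2 = 18/2 = 9
T_2 = (29 - 3(9)) / 2 = 2/2 = 1
T_1 = (9 - 3(1)) / 2 = 6/2 = 3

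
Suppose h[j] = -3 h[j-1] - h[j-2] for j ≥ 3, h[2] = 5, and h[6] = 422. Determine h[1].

7

Let h[1] = x.
h[3] = -15 - x
h[4] = 40 + 3x
h[5] = -105 - 8x
h[6] = 275 + 21x
So 275 + 21x = 422, giving x = 7.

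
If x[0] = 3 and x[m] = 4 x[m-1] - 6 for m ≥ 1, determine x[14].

The fixed point is -6/(1 - 4) = 2, so x[m] - 2 = 4(x[m-1] - 2).
Hence x[m] = 1·4^m + 2.
x[14] = 1·4^{14} + 2 = 1·268435456 + 2 = 268435458.

268435458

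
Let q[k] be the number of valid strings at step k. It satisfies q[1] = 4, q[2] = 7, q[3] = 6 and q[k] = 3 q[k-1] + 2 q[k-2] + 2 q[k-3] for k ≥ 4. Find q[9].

26698

q[4] = 3·6 + 2·7 + 2·4 = 40
q[5] = 3·40 + 2·6 + 2·7 = 146
q[6] = 3·146 + 2·40 + 2·6 = 530
q[7] = 3·530 + 2·146 + 2·40 = 1962
q[8] = 3·1962 + 2·530 + 2·146 = 7238
q[9] = 3·7238 + 2·1962 + 2·530 = 26698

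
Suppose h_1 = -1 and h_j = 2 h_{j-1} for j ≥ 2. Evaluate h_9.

-256

h_2 = 2·(-1) = -2
h_3 = 2·(-2) = -4
h_4 = 2·(-4) = -8
h_5 = 2·(-8) = -16
h_6 = 2·(-16) = -32
h_7 = 2·(-32) = -64
h_8 = 2·(-64) = -128
h_9 = 2·(-128) = -256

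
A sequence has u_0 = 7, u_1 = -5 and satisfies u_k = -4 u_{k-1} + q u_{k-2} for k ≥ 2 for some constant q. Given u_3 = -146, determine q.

2

u_2 = 20 + 7q
u_3 = -80 - 33q
So -80 - 33q = -146, giving q = 2.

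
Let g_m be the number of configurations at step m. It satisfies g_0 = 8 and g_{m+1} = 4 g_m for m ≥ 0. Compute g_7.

131072

g_1 = 4(8) = 32
g_2 = 4(32) = 128
g_3 = 4(128) = 512
g_4 = 4(512) = 2048
g_5 = 4(2048) = 8192
g_6 = 4(8192) = 32768
g_7 = 4(32768) = 131072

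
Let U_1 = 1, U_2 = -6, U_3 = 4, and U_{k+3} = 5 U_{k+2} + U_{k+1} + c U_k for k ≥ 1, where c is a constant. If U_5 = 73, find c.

U_4 = 14 + c
U_5 = 74 - c
So 74 - c = 73, giving c = 1.

1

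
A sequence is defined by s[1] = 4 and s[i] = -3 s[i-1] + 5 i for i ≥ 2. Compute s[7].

s[2] = -3·4 + 10 = -2
s[3] = -3·(-2) + 15 = 21
s[4] = -3·21 + 20 = -43
s[5] = -3·(-43) + 25 = 154
s[6] = -3·154 + 30 = -432
s[7] = -3·(-432) + 35 = 1331

1331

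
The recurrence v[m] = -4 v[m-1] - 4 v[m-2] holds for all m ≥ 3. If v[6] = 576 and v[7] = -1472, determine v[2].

-4

Rearranging, v[m-2] = (v[m] + 4 v[m-1]) / -4.
v[5] = (-1472 + 4·576) / -4 = 832/-4 = -208
v[4] = (576 + 4·(-208)) / -4 = -256/-4 = 64
v[3] = (-208 + 4·64) / -4 = 48/-4 = -12
v[2] = (64 + 4·(-12)) / -4 = 16/-4 = -4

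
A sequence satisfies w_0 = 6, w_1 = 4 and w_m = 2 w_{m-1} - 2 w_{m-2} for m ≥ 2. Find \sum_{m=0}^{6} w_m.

-34

w_2 = 2·4 - 2·6 = -4
w_3 = 2·(-4) - 2·4 = -16
w_4 = 2·(-16) - 2·(-4) = -24
w_5 = 2·(-24) - 2·(-16) = -16
w_6 = 2·(-16) - 2·(-24) = 16
Sum = 6 + 4 + (-4) + (-16) + (-24) + (-16) + 16 = -34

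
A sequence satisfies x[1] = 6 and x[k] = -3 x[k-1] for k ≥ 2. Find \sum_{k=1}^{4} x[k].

-120

x[2] = -3(6) = -18
x[3] = -3(-18) = 54
x[4] = -3(54) = -162
Sum = 6 + (-18) + 54 + (-162) = -120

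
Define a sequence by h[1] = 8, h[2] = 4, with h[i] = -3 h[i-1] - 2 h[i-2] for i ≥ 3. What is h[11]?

-12268

h[3] = -3*4 - 2*8 = -28
h[4] = -3*(-28) - 2*4 = 76
h[5] = -3*76 - 2*(-28) = -172
h[6] = -3*(-172) - 2*76 = 364
h[7] = -3*364 - 2*(-172) = -748
h[8] = -3*(-748) - 2*364 = 1516
h[9] = -3*1516 - 2*(-748) = -3052
h[10] = -3*(-3052) - 2*1516 = 6124
h[11] = -3*6124 - 2*(-3052) = -12268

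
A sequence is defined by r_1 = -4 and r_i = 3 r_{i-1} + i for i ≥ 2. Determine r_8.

r_2 = 3·(-4) + 2 = -10
r_3 = 3·(-10) + 3 = -27
r_4 = 3·(-27) + 4 = -77
r_5 = 3·(-77) + 5 = -226
r_6 = 3·(-226) + 6 = -672
r_7 = 3·(-672) + 7 = -2009
r_8 = 3·(-2009) + 8 = -6019

-6019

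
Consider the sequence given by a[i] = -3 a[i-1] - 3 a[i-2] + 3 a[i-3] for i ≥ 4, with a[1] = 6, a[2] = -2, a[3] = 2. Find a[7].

a[4] = -3(2) - 3(-2) + 3(6) = 18
a[5] = -3(18) - 3(2) + 3(-2) = -66
a[6] = -3(-66) - 3(18) + 3(2) = 150
a[7] = -3(150) - 3(-66) + 3(18) = -198

-198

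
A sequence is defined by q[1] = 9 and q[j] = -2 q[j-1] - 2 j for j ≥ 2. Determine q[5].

q[2] = -2(9) - 4 = -22
q[3] = -2(-22) - 6 = 38
q[4] = -2(38) - 8 = -84
q[5] = -2(-84) - 10 = 158

158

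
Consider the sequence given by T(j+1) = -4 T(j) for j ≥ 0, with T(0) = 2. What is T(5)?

-2048

T(1) = -4(2) = -8
T(2) = -4(-8) = 32
T(3) = -4(32) = -128
T(4) = -4(-128) = 512
T(5) = -4(512) = -2048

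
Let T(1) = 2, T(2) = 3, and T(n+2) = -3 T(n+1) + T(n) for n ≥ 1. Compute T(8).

2847

T(3) = -3*3 + 2 = -7
T(4) = -3*(-7) + 3 = 24
T(5) = -3*24 + (-7) = -79
T(6) = -3*(-79) + 24 = 261
T(7) = -3*261 + (-79) = -862
T(8) = -3*(-862) + 261 = 2847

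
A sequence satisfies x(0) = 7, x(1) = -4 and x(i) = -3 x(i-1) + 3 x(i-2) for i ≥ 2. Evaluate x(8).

x(2) = -3*(-4) + 3*7 = 33
x(3) = -3*33 + 3*(-4) = -111
x(4) = -3*(-111) + 3*33 = 432
x(5) = -3*432 + 3*(-111) = -1629
x(6) = -3*(-1629) + 3*432 = 6183
x(7) = -3*6183 + 3*(-1629) = -23436
x(8) = -3*(-23436) + 3*6183 = 88857

88857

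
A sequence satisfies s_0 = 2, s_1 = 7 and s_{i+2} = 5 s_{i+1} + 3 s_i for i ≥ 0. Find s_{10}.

36277661

s_2 = 5*7 + 3*2 = 41
s_3 = 5*41 + 3*7 = 226
s_4 = 5*226 + 3*41 = 1253
s_5 = 5*1253 + 3*226 = 6943
s_6 = 5*6943 + 3*1253 = 38474
s_7 = 5*38474 + 3*6943 = 213199
s_8 = 5*213199 + 3*38474 = 1181417
s_9 = 5*1181417 + 3*213199 = 6546682
s_{10} = 5*6546682 + 3*1181417 = 36277661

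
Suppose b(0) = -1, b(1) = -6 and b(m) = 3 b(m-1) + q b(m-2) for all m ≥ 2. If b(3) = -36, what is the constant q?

b(2) = -18 - q
b(3) = -54 - 9q
So -54 - 9q = -36, giving q = -2.

-2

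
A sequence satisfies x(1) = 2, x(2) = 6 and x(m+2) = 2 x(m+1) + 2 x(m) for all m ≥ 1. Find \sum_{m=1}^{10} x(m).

28820

x(3) = 2(6) + 2(2) = 16
x(4) = 2(16) + 2(6) = 44
x(5) = 2(44) + 2(16) = 120
x(6) = 2(120) + 2(44) = 328
x(7) = 2(328) + 2(120) = 896
x(8) = 2(896) + 2(328) = 2448
x(9) = 2(2448) + 2(896) = 6688
x(10) = 2(6688) + 2(2448) = 18272
Sum = 2 + 6 + 16 + 44 + 120 + 328 + 896 + 2448 + 6688 + 18272 = 28820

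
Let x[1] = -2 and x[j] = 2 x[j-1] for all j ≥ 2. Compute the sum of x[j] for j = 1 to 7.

x[2] = 2·(-2) = -4
x[3] = 2·(-4) = -8
x[4] = 2·(-8) = -16
x[5] = 2·(-16) = -32
x[6] = 2·(-32) = -64
x[7] = 2·(-64) = -128
Sum = (-2) + (-4) + (-8) + (-16) + (-32) + (-64) + (-128) = -254

-254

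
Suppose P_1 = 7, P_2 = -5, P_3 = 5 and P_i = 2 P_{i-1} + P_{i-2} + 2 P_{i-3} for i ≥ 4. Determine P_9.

1817

P_4 = 2·5 + (-5) + 2·7 = 19
P_5 = 2·19 + 5 + 2·(-5) = 33
P_6 = 2·33 + 19 + 2·5 = 95
P_7 = 2·95 + 33 + 2·19 = 261
P_8 = 2·261 + 95 + 2·33 = 683
P_9 = 2·683 + 261 + 2·95 = 1817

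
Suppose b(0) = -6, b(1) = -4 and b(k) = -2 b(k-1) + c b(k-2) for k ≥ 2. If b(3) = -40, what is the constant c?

-3

b(2) = 8 - 6c
b(3) = -16 + 8c
So -16 + 8c = -40, giving c = -3.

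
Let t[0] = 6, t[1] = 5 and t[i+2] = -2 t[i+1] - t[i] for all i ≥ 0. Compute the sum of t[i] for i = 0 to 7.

44

t[2] = -2(5) - 6 = -16
t[3] = -2(-16) - 5 = 27
t[4] = -2(27) - (-16) = -38
t[5] = -2(-38) - 27 = 49
t[6] = -2(49) - (-38) = -60
t[7] = -2(-60) - 49 = 71
Sum = 6 + 5 + (-16) + 27 + (-38) + 49 + (-60) + 71 = 44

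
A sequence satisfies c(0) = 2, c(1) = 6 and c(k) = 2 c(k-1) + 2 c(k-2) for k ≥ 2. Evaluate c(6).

c(2) = 2(6) + 2(2) = 16
c(3) = 2(16) + 2(6) = 44
c(4) = 2(44) + 2(16) = 120
c(5) = 2(120) + 2(44) = 328
c(6) = 2(328) + 2(120) = 896

896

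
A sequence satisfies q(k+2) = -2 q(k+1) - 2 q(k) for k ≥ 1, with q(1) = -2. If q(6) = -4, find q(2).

Let q(2) = z.
q(3) = 4 - 2z
q(4) = -8 + 2z
q(5) = 8
q(6) = -4z
So -4z = -4, giving z = 1.

1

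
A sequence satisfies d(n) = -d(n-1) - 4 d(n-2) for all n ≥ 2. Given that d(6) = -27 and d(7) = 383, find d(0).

3

Rearranging, d(n-2) = (d(n) + d(n-1)) / -4.
d(5) = (383 + (-27)) / -4 = 356/-4 = -89
d(4) = (-27 + (-89)) / -4 = -116/-4 = 29
d(3) = (-89 + 29) / -4 = -60/-4 = 15
d(2) = (29 + 15) / -4 = 44/-4 = -11
d(1) = (15 + (-11)) / -4 = 4/-4 = -1
d(0) = (-11 + (-1)) / -4 = -12/-4 = 3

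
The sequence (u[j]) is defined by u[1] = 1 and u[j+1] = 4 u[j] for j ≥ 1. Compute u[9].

u[2] = 4(1) = 4
u[3] = 4(4) = 16
u[4] = 4(16) = 64
u[5] = 4(64) = 256
u[6] = 4(256) = 1024
u[7] = 4(1024) = 4096
u[8] = 4(4096) = 16384
u[9] = 4(16384) = 65536

65536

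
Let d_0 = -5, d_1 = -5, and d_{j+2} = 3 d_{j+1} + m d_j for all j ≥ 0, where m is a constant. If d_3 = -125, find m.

4

d_2 = -15 - 5m
d_3 = -45 - 20m
So -45 - 20m = -125, giving m = 4.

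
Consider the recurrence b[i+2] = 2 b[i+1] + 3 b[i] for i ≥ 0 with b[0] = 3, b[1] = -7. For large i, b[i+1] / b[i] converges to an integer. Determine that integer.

The characteristic equation is r^2 - 2r - 3 = 0, which factors as (r - 3)(r + 1) = 0.
So the roots are 3 and -1. Since |3| > |-1| and the coefficient of 3^i is non-zero, the ratio tends to 3.

3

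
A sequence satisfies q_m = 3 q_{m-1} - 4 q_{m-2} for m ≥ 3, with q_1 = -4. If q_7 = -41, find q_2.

-3

Let q_2 = x.
q_3 = 16 + 3x
q_4 = 48 + 5x
q_5 = 80 + 3x
q_6 = 48 - 11x
q_7 = -176 - 45x
So -176 - 45x = -41, giving x = -3.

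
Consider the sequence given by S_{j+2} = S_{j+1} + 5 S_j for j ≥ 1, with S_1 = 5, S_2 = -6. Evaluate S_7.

449

S_3 = (-6) + 5(5) = 19
S_4 = 19 + 5(-6) = -11
S_5 = (-11) + 5(19) = 84
S_6 = 84 + 5(-11) = 29
S_7 = 29 + 5(84) = 449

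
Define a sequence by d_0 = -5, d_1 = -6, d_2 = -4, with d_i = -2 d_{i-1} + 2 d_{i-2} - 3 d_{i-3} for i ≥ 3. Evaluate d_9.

d_3 = -2*(-4) + 2*(-6) - 3*(-5) = 11
d_4 = -2*11 + 2*(-4) - 3*(-6) = -12
d_5 = -2*(-12) + 2*11 - 3*(-4) = 58
d_6 = -2*58 + 2*(-12) - 3*11 = -173
d_7 = -2*(-173) + 2*58 - 3*(-12) = 498
d_8 = -2*498 + 2*(-173) - 3*58 = -1516
d_9 = -2*(-1516) + 2*498 - 3*(-173) = 4547

4547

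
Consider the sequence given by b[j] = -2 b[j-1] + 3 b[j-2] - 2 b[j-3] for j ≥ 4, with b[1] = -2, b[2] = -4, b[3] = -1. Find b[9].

b[4] = -2·(-1) + 3·(-4) - 2·(-2) = -6
b[5] = -2·(-6) + 3·(-1) - 2·(-4) = 17
b[6] = -2·17 + 3·(-6) - 2·(-1) = -50
b[7] = -2·(-50) + 3·17 - 2·(-6) = 163
b[8] = -2·163 + 3·(-50) - 2·17 = -510
b[9] = -2·(-510) + 3·163 - 2·(-50) = 1609

1609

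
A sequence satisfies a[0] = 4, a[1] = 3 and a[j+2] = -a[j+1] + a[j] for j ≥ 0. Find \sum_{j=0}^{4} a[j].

a[2] = -3 + 4 = 1
a[3] = -1 + 3 = 2
a[4] = -2 + 1 = -1
Sum = 4 + 3 + 1 + 2 + (-1) = 9

9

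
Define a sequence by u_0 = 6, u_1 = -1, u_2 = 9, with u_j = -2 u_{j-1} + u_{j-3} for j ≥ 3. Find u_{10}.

435

u_3 = -2(9) + 6 = -12
u_4 = -2(-12) + (-1) = 23
u_5 = -2(23) + 9 = -37
u_6 = -2(-37) + (-12) = 62
u_7 = -2(62) + 23 = -101
u_8 = -2(-101) + (-37) = 165
u_9 = -2(165) + 62 = -268
u_{10} = -2(-268) + (-101) = 435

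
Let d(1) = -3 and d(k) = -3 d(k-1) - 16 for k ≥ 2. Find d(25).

282429536477

The fixed point is -16/(1 + 3) = -4, so d(k) + 4 = -3(d(k-1) + 4).
Hence d(k) = 1·(-3)^{k-1} - 4.
d(25) = 1·(-3)^{24} - 4 = 1·282429536481 - 4 = 282429536477.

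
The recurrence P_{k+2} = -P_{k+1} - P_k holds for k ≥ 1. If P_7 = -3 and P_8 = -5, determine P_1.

-3

Rearranging, P_{k-2} = -(P_k + P_{k-1}).
P_6 = -(-5 + (-3)) = 8
P_5 = -(-3 + 8) = -5
P_4 = -(8 + (-5)) = -3
P_3 = -(-5 + (-3)) = 8
P_2 = -(-3 + 8) = -5
P_1 = -(8 + (-5)) = -3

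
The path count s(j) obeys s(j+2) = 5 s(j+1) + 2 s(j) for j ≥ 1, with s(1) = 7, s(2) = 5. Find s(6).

s(3) = 5·5 + 2·7 = 39
s(4) = 5·39 + 2·5 = 205
s(5) = 5·205 + 2·39 = 1103
s(6) = 5·1103 + 2·205 = 5925

5925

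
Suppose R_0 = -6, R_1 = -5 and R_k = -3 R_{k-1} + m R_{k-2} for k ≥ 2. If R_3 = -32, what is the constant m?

R_2 = 15 - 6m
R_3 = -45 + 13m
So -45 + 13m = -32, giving m = 1.

1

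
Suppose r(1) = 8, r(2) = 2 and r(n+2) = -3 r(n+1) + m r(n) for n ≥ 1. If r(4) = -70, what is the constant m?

r(3) = -6 + 8m
r(4) = 18 - 22m
So 18 - 22m = -70, giving m = 4.

4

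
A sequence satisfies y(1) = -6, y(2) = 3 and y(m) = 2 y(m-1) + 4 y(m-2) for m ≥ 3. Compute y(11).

-124416

y(3) = 2*3 + 4*(-6) = -18
y(4) = 2*(-18) + 4*3 = -24
y(5) = 2*(-24) + 4*(-18) = -120
y(6) = 2*(-120) + 4*(-24) = -336
y(7) = 2*(-336) + 4*(-120) = -1152
y(8) = 2*(-1152) + 4*(-336) = -3648
y(9) = 2*(-3648) + 4*(-1152) = -11904
y(10) = 2*(-11904) + 4*(-3648) = -38400
y(11) = 2*(-38400) + 4*(-11904) = -124416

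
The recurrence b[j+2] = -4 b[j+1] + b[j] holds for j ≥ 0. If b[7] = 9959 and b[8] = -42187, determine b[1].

Rearranging, b[j-2] = b[j] + 4 b[j-1].
b[6] = -42187 + 4*9959 = -2351
b[5] = 9959 + 4*(-2351) = 555
b[4] = -2351 + 4*555 = -131
b[3] = 555 + 4*(-131) = 31
b[2] = -131 + 4*31 = -7
b[1] = 31 + 4*(-7) = 3

3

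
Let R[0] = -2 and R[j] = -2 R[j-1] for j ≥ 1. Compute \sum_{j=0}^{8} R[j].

-342

R[1] = -2*(-2) = 4
R[2] = -2*4 = -8
R[3] = -2*(-8) = 16
R[4] = -2*16 = -32
R[5] = -2*(-32) = 64
R[6] = -2*64 = -128
R[7] = -2*(-128) = 256
R[8] = -2*256 = -512
Sum = (-2) + 4 + (-8) + 16 + (-32) + 64 + (-128) + 256 + (-512) = -342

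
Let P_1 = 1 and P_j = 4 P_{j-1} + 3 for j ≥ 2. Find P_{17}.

The fixed point is 3/(1 - 4) = -1, so P_j + 1 = 4(P_{j-1} + 1).
Hence P_j = 2·4^{j-1} - 1.
P_{17} = 2·4^{16} - 1 = 2·4294967296 - 1 = 8589934591.

8589934591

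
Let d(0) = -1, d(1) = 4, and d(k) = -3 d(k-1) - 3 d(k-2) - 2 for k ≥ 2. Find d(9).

d(2) = -3(4) - 3(-1) - 2 = -11
d(3) = -3(-11) - 3(4) - 2 = 19
d(4) = -3(19) - 3(-11) - 2 = -26
d(5) = -3(-26) - 3(19) - 2 = 19
d(6) = -3(19) - 3(-26) - 2 = 19
d(7) = -3(19) - 3(19) - 2 = -116
d(8) = -3(-116) - 3(19) - 2 = 289
d(9) = -3(289) - 3(-116) - 2 = -521

-521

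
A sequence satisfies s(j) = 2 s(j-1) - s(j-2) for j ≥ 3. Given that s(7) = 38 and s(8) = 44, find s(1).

2

Rearranging, s(j-2) = -(s(j) - 2 s(j-1)).
s(6) = -(44 - 2·38) = 32
s(5) = -(38 - 2·32) = 26
s(4) = -(32 - 2·26) = 20
s(3) = -(26 - 2·20) = 14
s(2) = -(20 - 2·14) = 8
s(1) = -(14 - 2·8) = 2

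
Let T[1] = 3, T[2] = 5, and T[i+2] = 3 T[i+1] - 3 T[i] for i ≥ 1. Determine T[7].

-81

T[3] = 3*5 - 3*3 = 6
T[4] = 3*6 - 3*5 = 3
T[5] = 3*3 - 3*6 = -9
T[6] = 3*(-9) - 3*3 = -36
T[7] = 3*(-36) - 3*(-9) = -81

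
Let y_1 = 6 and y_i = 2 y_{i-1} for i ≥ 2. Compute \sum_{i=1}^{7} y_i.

762

y_2 = 2(6) = 12
y_3 = 2(12) = 24
y_4 = 2(24) = 48
y_5 = 2(48) = 96
y_6 = 2(96) = 192
y_7 = 2(192) = 384
Sum = 6 + 12 + 24 + 48 + 96 + 192 + 384 = 762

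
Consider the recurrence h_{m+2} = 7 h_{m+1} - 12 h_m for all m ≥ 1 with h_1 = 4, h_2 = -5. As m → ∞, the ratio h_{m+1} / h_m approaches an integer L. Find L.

4

The characteristic equation is r^2 - 7r + 12 = 0, which factors as (r - 4)(r - 3) = 0.
So the roots are 4 and 3. Since |4| > |3| and the coefficient of 4^m is non-zero, the ratio tends to 4.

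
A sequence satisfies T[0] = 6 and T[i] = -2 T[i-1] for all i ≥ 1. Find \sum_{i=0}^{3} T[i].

T[1] = -2·6 = -12
T[2] = -2·(-12) = 24
T[3] = -2·24 = -48
Sum = 6 + (-12) + 24 + (-48) = -30

-30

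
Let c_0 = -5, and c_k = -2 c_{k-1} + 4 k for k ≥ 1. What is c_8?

-1496

c_1 = -2·(-5) + 4 = 14
c_2 = -2·14 + 8 = -20
c_3 = -2·(-20) + 12 = 52
c_4 = -2·52 + 16 = -88
c_5 = -2·(-88) + 20 = 196
c_6 = -2·196 + 24 = -368
c_7 = -2·(-368) + 28 = 764
c_8 = -2·764 + 32 = -1496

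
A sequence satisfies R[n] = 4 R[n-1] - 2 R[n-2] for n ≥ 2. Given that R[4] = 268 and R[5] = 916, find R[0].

Rearranging, R[n-2] = (R[n] - 4 R[n-1]) / -2.
R[3] = (916 - 4*268) / -2 = -156/-2 = 78
R[2] = (268 - 4*78) / -2 = -44/-2 = 22
R[1] = (78 - 4*22) / -2 = -10/-2 = 5
R[0] = (22 - 4*5) / -2 = 2/-2 = -1

-1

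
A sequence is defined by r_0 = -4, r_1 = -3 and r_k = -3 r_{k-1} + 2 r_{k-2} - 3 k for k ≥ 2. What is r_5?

r_2 = -3*(-3) + 2*(-4) - 6 = -5
r_3 = -3*(-5) + 2*(-3) - 9 = 0
r_4 = -3*0 + 2*(-5) - 12 = -22
r_5 = -3*(-22) + 2*0 - 15 = 51

51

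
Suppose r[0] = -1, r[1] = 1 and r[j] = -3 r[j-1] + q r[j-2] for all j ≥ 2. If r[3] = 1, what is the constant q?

r[2] = -3 - q
r[3] = 9 + 4q
So 9 + 4q = 1, giving q = -2.

-2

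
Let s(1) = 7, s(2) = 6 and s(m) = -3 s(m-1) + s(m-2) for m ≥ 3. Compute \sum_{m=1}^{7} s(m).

s(3) = -3(6) + 7 = -11
s(4) = -3(-11) + 6 = 39
s(5) = -3(39) + (-11) = -128
s(6) = -3(-128) + 39 = 423
s(7) = -3(423) + (-128) = -1397
Sum = 7 + 6 + (-11) + 39 + (-128) + 423 + (-1397) = -1061

-1061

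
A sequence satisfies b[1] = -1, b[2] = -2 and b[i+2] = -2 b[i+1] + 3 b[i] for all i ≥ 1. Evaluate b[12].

b[3] = -2·(-2) + 3·(-1) = 1
b[4] = -2·1 + 3·(-2) = -8
b[5] = -2·(-8) + 3·1 = 19
b[6] = -2·19 + 3·(-8) = -62
b[7] = -2·(-62) + 3·19 = 181
b[8] = -2·181 + 3·(-62) = -548
b[9] = -2·(-548) + 3·181 = 1639
b[10] = -2·1639 + 3·(-548) = -4922
b[11] = -2·(-4922) + 3·1639 = 14761
b[12] = -2·14761 + 3·(-4922) = -44288

-44288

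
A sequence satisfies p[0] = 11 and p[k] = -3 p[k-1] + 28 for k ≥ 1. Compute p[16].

172186891

The fixed point is 28/(1 + 3) = 7, so p[k] - 7 = -3(p[k-1] - 7).
Hence p[k] = 4·(-3)^k + 7.
p[16] = 4·(-3)^{16} + 7 = 4·43046721 + 7 = 172186891.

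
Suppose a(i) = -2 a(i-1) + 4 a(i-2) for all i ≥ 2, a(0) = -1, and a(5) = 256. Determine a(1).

Let a(1) = y.
a(2) = -4 - 2y
a(3) = 8 + 8y
a(4) = -32 - 24y
a(5) = 96 + 80y
So 96 + 80y = 256, giving y = 2.

2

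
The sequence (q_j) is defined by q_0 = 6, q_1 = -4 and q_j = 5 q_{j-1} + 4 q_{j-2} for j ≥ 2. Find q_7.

6404

q_2 = 5*(-4) + 4*6 = 4
q_3 = 5*4 + 4*(-4) = 4
q_4 = 5*4 + 4*4 = 36
q_5 = 5*36 + 4*4 = 196
q_6 = 5*196 + 4*36 = 1124
q_7 = 5*1124 + 4*196 = 6404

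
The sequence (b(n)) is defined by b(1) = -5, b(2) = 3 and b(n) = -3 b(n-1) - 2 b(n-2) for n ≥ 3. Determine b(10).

-1017

b(3) = -3·3 - 2·(-5) = 1
b(4) = -3·1 - 2·3 = -9
b(5) = -3·(-9) - 2·1 = 25
b(6) = -3·25 - 2·(-9) = -57
b(7) = -3·(-57) - 2·25 = 121
b(8) = -3·121 - 2·(-57) = -249
b(9) = -3·(-249) - 2·121 = 505
b(10) = -3·505 - 2·(-249) = -1017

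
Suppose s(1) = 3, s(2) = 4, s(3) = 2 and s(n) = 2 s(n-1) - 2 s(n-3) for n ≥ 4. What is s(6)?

s(4) = 2(2) - 2(3) = -2
s(5) = 2(-2) - 2(4) = -12
s(6) = 2(-12) - 2(2) = -28

-28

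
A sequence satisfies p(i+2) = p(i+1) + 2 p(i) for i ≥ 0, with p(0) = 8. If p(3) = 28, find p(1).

4

Let p(1) = w.
p(2) = 16 + w
p(3) = 16 + 3w
So 16 + 3w = 28, giving w = 4.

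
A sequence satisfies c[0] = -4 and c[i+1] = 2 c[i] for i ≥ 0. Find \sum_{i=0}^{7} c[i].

c[1] = 2*(-4) = -8
c[2] = 2*(-8) = -16
c[3] = 2*(-16) = -32
c[4] = 2*(-32) = -64
c[5] = 2*(-64) = -128
c[6] = 2*(-128) = -256
c[7] = 2*(-256) = -512
Sum = (-4) + (-8) + (-16) + (-32) + (-64) + (-128) + (-256) + (-512) = -1020

-1020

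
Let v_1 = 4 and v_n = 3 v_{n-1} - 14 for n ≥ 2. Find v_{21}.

-10460353196

The fixed point is -14/(1 - 3) = 7, so v_n - 7 = 3(v_{n-1} - 7).
Hence v_n = -3·3^{n-1} + 7.
v_{21} = -3·3^{20} + 7 = -3·3486784401 + 7 = -10460353196.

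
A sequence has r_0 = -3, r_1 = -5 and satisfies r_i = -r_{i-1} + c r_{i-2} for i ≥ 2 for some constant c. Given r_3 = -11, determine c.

3

r_2 = 5 - 3c
r_3 = -5 - 2c
So -5 - 2c = -11, giving c = 3.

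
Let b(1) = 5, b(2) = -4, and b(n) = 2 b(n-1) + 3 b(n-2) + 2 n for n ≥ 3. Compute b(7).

821

b(3) = 2(-4) + 3(5) + 6 = 13
b(4) = 2(13) + 3(-4) + 8 = 22
b(5) = 2(22) + 3(13) + 10 = 93
b(6) = 2(93) + 3(22) + 12 = 264
b(7) = 2(264) + 3(93) + 14 = 821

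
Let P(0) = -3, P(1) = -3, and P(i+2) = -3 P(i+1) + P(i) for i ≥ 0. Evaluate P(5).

-228

P(2) = -3(-3) + (-3) = 6
P(3) = -3(6) + (-3) = -21
P(4) = -3(-21) + 6 = 69
P(5) = -3(69) + (-21) = -228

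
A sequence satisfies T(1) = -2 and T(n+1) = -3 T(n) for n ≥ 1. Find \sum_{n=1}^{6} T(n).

364

T(2) = -3(-2) = 6
T(3) = -3(6) = -18
T(4) = -3(-18) = 54
T(5) = -3(54) = -162
T(6) = -3(-162) = 486
Sum = (-2) + 6 + (-18) + 54 + (-162) + 486 = 364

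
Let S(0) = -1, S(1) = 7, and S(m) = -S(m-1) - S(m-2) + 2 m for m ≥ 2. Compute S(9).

S(2) = -7 - (-1) + 4 = -2
S(3) = -(-2) - 7 + 6 = 1
S(4) = -1 - (-2) + 8 = 9
S(5) = -9 - 1 + 10 = 0
S(6) = -0 - 9 + 12 = 3
S(7) = -3 - 0 + 14 = 11
S(8) = -11 - 3 + 16 = 2
S(9) = -2 - 11 + 18 = 5

5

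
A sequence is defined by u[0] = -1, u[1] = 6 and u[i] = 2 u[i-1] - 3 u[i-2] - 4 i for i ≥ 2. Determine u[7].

228

u[2] = 2*6 - 3*(-1) - 8 = 7
u[3] = 2*7 - 3*6 - 12 = -16
u[4] = 2*(-16) - 3*7 - 16 = -69
u[5] = 2*(-69) - 3*(-16) - 20 = -110
u[6] = 2*(-110) - 3*(-69) - 24 = -37
u[7] = 2*(-37) - 3*(-110) - 28 = 228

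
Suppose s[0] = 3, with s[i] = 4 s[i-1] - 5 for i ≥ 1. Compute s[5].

1367

s[1] = 4*3 - 5 = 7
s[2] = 4*7 - 5 = 23
s[3] = 4*23 - 5 = 87
s[4] = 4*87 - 5 = 343
s[5] = 4*343 - 5 = 1367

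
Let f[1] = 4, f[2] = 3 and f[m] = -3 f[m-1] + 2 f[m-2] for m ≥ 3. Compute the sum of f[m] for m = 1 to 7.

f[3] = -3*3 + 2*4 = -1
f[4] = -3*(-1) + 2*3 = 9
f[5] = -3*9 + 2*(-1) = -29
f[6] = -3*(-29) + 2*9 = 105
f[7] = -3*105 + 2*(-29) = -373
Sum = 4 + 3 + (-1) + 9 + (-29) + 105 + (-373) = -282

-282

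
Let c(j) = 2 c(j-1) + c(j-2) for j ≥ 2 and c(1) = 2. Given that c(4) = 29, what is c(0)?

1

Let c(0) = x.
c(2) = 4 + x
c(3) = 10 + 2x
c(4) = 24 + 5x
So 24 + 5x = 29, giving x = 1.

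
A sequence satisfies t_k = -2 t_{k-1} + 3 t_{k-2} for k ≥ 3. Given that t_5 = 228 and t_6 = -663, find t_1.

Rearranging, t_{k-2} = (t_k + 2 t_{k-1}) / 3.
t_4 = (-663 + 2·228) / 3 = -207/3 = -69
t_3 = (228 + 2·(-69)) / 3 = 90/3 = 30
t_2 = (-69 + 2·30) / 3 = -9/3 = -3
t_1 = (30 + 2·(-3)) / 3 = 24/3 = 8

8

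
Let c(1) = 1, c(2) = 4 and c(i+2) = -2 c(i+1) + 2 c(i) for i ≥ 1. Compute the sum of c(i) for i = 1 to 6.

111

c(3) = -2*4 + 2*1 = -6
c(4) = -2*(-6) + 2*4 = 20
c(5) = -2*20 + 2*(-6) = -52
c(6) = -2*(-52) + 2*20 = 144
Sum = 1 + 4 + (-6) + 20 + (-52) + 144 = 111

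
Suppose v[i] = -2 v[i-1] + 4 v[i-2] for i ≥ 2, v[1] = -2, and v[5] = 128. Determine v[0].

Let v[0] = z.
v[2] = 4 + 4z
v[3] = -16 - 8z
v[4] = 48 + 32z
v[5] = -160 - 96z
So -160 - 96z = 128, giving z = -3.

-3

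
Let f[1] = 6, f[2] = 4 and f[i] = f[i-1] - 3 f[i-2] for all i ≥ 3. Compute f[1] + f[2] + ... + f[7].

f[3] = 4 - 3*6 = -14
f[4] = (-14) - 3*4 = -26
f[5] = (-26) - 3*(-14) = 16
f[6] = 16 - 3*(-26) = 94
f[7] = 94 - 3*16 = 46
Sum = 6 + 4 + (-14) + (-26) + 16 + 94 + 46 = 126

126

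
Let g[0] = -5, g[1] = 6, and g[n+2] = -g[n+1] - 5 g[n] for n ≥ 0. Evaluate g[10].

-13766

g[2] = -6 - 5·(-5) = 19
g[3] = -19 - 5·6 = -49
g[4] = -(-49) - 5·19 = -46
g[5] = -(-46) - 5·(-49) = 291
g[6] = -291 - 5·(-46) = -61
g[7] = -(-61) - 5·291 = -1394
g[8] = -(-1394) - 5·(-61) = 1699
g[9] = -1699 - 5·(-1394) = 5271
g[10] = -5271 - 5·1699 = -13766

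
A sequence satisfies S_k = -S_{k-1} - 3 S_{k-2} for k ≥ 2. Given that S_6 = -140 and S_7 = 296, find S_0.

Rearranging, S_{k-2} = (S_k + S_{k-1}) / -3.
S_5 = (296 + (-140)) / -3 = 156/-3 = -52
S_4 = (-140 + (-52)) / -3 = -192/-3 = 64
S_3 = (-52 + 64) / -3 = 12/-3 = -4
S_2 = (64 + (-4)) / -3 = 60/-3 = -20
S_1 = (-4 + (-20)) / -3 = -24/-3 = 8
S_0 = (-20 + 8) / -3 = -12/-3 = 4

4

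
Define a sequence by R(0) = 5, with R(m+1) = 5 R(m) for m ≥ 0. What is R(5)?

R(1) = 5(5) = 25
R(2) = 5(25) = 125
R(3) = 5(125) = 625
R(4) = 5(625) = 3125
R(5) = 5(3125) = 15625

15625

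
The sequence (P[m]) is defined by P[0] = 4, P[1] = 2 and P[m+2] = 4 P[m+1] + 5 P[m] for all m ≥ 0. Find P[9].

1953122

P[2] = 4*2 + 5*4 = 28
P[3] = 4*28 + 5*2 = 122
P[4] = 4*122 + 5*28 = 628
P[5] = 4*628 + 5*122 = 3122
P[6] = 4*3122 + 5*628 = 15628
P[7] = 4*15628 + 5*3122 = 78122
P[8] = 4*78122 + 5*15628 = 390628
P[9] = 4*390628 + 5*78122 = 1953122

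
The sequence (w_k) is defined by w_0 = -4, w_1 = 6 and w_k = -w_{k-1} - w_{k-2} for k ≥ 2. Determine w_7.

w_2 = -6 - (-4) = -2
w_3 = -(-2) - 6 = -4
w_4 = -(-4) - (-2) = 6
w_5 = -6 - (-4) = -2
w_6 = -(-2) - 6 = -4
w_7 = -(-4) - (-2) = 6

6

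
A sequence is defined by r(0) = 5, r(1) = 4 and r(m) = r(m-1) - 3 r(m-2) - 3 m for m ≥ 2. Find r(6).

79

r(2) = 4 - 3*5 - 6 = -17
r(3) = (-17) - 3*4 - 9 = -38
r(4) = (-38) - 3*(-17) - 12 = 1
r(5) = 1 - 3*(-38) - 15 = 100
r(6) = 100 - 3*1 - 18 = 79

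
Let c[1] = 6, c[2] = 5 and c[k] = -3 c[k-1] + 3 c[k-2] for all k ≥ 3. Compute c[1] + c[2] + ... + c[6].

c[3] = -3·5 + 3·6 = 3
c[4] = -3·3 + 3·5 = 6
c[5] = -3·6 + 3·3 = -9
c[6] = -3·(-9) + 3·6 = 45
Sum = 6 + 5 + 3 + 6 + (-9) + 45 = 56

56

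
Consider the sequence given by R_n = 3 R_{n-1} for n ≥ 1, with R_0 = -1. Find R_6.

-729

R_1 = 3(-1) = -3
R_2 = 3(-3) = -9
R_3 = 3(-9) = -27
R_4 = 3(-27) = -81
R_5 = 3(-81) = -243
R_6 = 3(-243) = -729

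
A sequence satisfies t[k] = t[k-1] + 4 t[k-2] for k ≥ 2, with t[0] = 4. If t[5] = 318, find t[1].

Let t[1] = y.
t[2] = 16 + y
t[3] = 16 + 5y
t[4] = 80 + 9y
t[5] = 144 + 29y
So 144 + 29y = 318, giving y = 6.

6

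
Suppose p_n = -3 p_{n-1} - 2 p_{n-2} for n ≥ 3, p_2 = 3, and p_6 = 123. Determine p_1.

1

Let p_1 = y.
p_3 = -9 - 2y
p_4 = 21 + 6y
p_5 = -45 - 14y
p_6 = 93 + 30y
So 93 + 30y = 123, giving y = 1.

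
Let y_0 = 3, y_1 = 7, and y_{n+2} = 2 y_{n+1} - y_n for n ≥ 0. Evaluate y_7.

31

y_2 = 2(7) - 3 = 11
y_3 = 2(11) - 7 = 15
y_4 = 2(15) - 11 = 19
y_5 = 2(19) - 15 = 23
y_6 = 2(23) - 19 = 27
y_7 = 2(27) - 23 = 31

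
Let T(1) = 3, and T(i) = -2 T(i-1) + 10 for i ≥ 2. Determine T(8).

T(2) = -2*3 + 10 = 4
T(3) = -2*4 + 10 = 2
T(4) = -2*2 + 10 = 6
T(5) = -2*6 + 10 = -2
T(6) = -2*(-2) + 10 = 14
T(7) = -2*14 + 10 = -18
T(8) = -2*(-18) + 10 = 46

46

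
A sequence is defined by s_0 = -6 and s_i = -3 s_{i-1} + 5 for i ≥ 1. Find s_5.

1763

s_1 = -3·(-6) + 5 = 23
s_2 = -3·23 + 5 = -64
s_3 = -3·(-64) + 5 = 197
s_4 = -3·197 + 5 = -586
s_5 = -3·(-586) + 5 = 1763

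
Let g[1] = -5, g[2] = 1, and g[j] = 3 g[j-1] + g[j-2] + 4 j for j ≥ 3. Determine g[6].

584

g[3] = 3(1) + (-5) + 12 = 10
g[4] = 3(10) + 1 + 16 = 47
g[5] = 3(47) + 10 + 20 = 171
g[6] = 3(171) + 47 + 24 = 584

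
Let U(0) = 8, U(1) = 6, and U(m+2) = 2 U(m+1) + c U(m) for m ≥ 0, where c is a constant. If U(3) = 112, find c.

U(2) = 12 + 8c
U(3) = 24 + 22c
So 24 + 22c = 112, giving c = 4.

4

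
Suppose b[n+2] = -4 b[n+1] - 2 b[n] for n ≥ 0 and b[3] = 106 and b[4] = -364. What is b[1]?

7

Rearranging, b[n-2] = (b[n] + 4 b[n-1]) / -2.
b[2] = (-364 + 4·106) / -2 = 60/-2 = -30
b[1] = (106 + 4·(-30)) / -2 = -14/-2 = 7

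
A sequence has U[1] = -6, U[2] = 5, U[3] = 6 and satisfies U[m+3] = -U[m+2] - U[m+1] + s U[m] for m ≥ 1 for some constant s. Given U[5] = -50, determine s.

-5

U[4] = -11 - 6s
U[5] = 5 + 11s
So 5 + 11s = -50, giving s = -5.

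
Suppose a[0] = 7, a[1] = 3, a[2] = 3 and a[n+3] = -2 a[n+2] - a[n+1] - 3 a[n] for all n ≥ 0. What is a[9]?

-2001

a[3] = -2*3 - 3 - 3*7 = -30
a[4] = -2*(-30) - 3 - 3*3 = 48
a[5] = -2*48 - (-30) - 3*3 = -75
a[6] = -2*(-75) - 48 - 3*(-30) = 192
a[7] = -2*192 - (-75) - 3*48 = -453
a[8] = -2*(-453) - 192 - 3*(-75) = 939
a[9] = -2*939 - (-453) - 3*192 = -2001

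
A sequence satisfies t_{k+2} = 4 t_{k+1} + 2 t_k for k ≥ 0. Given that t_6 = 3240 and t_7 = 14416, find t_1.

Rearranging, t_{k-2} = (t_k - 4 t_{k-1}) / 2.
t_5 = (14416 - 4·3240) / 2 = 1456/2 = 728
t_4 = (3240 - 4·728) / 2 = 328/2 = 164
t_3 = (728 - 4·164) / 2 = 72/2 = 36
t_2 = (164 - 4·36) / 2 = 20/2 = 10
t_1 = (36 - 4·10) / 2 = -4/2 = -2

-2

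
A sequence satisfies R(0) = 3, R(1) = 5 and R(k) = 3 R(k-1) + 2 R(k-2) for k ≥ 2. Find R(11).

R(2) = 3*5 + 2*3 = 21
R(3) = 3*21 + 2*5 = 73
R(4) = 3*73 + 2*21 = 261
R(5) = 3*261 + 2*73 = 929
R(6) = 3*929 + 2*261 = 3309
R(7) = 3*3309 + 2*929 = 11785
R(8) = 3*11785 + 2*3309 = 41973
R(9) = 3*41973 + 2*11785 = 149489
R(10) = 3*149489 + 2*41973 = 532413
R(11) = 3*532413 + 2*149489 = 1896217

1896217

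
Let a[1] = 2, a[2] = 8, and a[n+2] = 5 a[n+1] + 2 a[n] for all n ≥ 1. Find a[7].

a[3] = 5(8) + 2(2) = 44
a[4] = 5(44) + 2(8) = 236
a[5] = 5(236) + 2(44) = 1268
a[6] = 5(1268) + 2(236) = 6812
a[7] = 5(6812) + 2(1268) = 36596

36596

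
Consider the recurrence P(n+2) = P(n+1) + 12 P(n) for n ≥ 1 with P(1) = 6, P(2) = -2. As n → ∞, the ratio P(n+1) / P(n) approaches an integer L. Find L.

4

The characteristic equation is r^2 - r - 12 = 0, which factors as (r - 4)(r + 3) = 0.
So the roots are 4 and -3. Since |4| > |-3| and the coefficient of 4^n is non-zero, the ratio tends to 4.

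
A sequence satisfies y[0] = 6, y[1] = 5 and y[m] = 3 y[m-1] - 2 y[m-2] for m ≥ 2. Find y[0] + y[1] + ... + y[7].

-199

y[2] = 3·5 - 2·6 = 3
y[3] = 3·3 - 2·5 = -1
y[4] = 3·(-1) - 2·3 = -9
y[5] = 3·(-9) - 2·(-1) = -25
y[6] = 3·(-25) - 2·(-9) = -57
y[7] = 3·(-57) - 2·(-25) = -121
Sum = 6 + 5 + 3 + (-1) + (-9) + (-25) + (-57) + (-121) = -199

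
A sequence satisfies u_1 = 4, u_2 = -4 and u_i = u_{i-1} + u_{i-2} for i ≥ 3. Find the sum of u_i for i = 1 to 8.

u_3 = (-4) + 4 = 0
u_4 = 0 + (-4) = -4
u_5 = (-4) + 0 = -4
u_6 = (-4) + (-4) = -8
u_7 = (-8) + (-4) = -12
u_8 = (-12) + (-8) = -20
Sum = 4 + (-4) + 0 + (-4) + (-4) + (-8) + (-12) + (-20) = -48

-48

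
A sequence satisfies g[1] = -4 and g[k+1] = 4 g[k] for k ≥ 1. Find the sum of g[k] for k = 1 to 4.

-340

g[2] = 4(-4) = -16
g[3] = 4(-16) = -64
g[4] = 4(-64) = -256
Sum = (-4) + (-16) + (-64) + (-256) = -340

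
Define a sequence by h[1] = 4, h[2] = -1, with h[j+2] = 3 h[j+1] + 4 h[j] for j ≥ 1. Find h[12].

2516579

h[3] = 3·(-1) + 4·4 = 13
h[4] = 3·13 + 4·(-1) = 35
h[5] = 3·35 + 4·13 = 157
h[6] = 3·157 + 4·35 = 611
h[7] = 3·611 + 4·157 = 2461
h[8] = 3·2461 + 4·611 = 9827
h[9] = 3·9827 + 4·2461 = 39325
h[10] = 3·39325 + 4·9827 = 157283
h[11] = 3·157283 + 4·39325 = 629149
h[12] = 3·629149 + 4·157283 = 2516579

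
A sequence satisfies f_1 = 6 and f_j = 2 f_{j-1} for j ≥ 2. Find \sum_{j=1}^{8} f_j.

1530

f_2 = 2·6 = 12
f_3 = 2·12 = 24
f_4 = 2·24 = 48
f_5 = 2·48 = 96
f_6 = 2·96 = 192
f_7 = 2·192 = 384
f_8 = 2·384 = 768
Sum = 6 + 12 + 24 + 48 + 96 + 192 + 384 + 768 = 1530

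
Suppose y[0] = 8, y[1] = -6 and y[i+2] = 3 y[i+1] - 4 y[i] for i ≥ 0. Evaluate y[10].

y[2] = 3*(-6) - 4*8 = -50
y[3] = 3*(-50) - 4*(-6) = -126
y[4] = 3*(-126) - 4*(-50) = -178
y[5] = 3*(-178) - 4*(-126) = -30
y[6] = 3*(-30) - 4*(-178) = 622
y[7] = 3*622 - 4*(-30) = 1986
y[8] = 3*1986 - 4*622 = 3470
y[9] = 3*3470 - 4*1986 = 2466
y[10] = 3*2466 - 4*3470 = -6482

-6482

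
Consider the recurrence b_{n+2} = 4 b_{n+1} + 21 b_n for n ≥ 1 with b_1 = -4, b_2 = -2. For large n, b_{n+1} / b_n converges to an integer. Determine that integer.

The characteristic equation is r^2 - 4r - 21 = 0, which factors as (r - 7)(r + 3) = 0.
So the roots are 7 and -3. Since |7| > |-3| and the coefficient of 7^n is non-zero, the ratio tends to 7.

7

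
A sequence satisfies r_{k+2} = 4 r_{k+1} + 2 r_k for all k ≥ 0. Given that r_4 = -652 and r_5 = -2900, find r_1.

Rearranging, r_{k-2} = (r_k - 4 r_{k-1}) / 2.
r_3 = (-2900 - 4*(-652)) / 2 = -292/2 = -146
r_2 = (-652 - 4*(-146)) / 2 = -68/2 = -34
r_1 = (-146 - 4*(-34)) / 2 = -10/2 = -5

-5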